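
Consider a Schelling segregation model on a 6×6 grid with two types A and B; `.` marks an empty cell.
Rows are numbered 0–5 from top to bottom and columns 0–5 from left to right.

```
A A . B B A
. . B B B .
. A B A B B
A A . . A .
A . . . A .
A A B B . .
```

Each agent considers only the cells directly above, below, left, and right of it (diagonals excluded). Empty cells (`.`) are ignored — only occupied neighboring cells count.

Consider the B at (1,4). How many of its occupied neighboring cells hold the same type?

Occupied neighbors of (1,4): (0,4)=B, (2,4)=B, (1,3)=B.
Same type (B): 3 of 3.

3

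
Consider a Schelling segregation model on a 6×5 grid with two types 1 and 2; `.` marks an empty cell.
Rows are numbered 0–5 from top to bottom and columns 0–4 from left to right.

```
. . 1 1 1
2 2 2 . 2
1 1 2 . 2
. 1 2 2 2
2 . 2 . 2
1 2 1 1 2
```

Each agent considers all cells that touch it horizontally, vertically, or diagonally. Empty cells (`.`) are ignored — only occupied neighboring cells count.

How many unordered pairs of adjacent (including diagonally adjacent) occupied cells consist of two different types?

23

Scan each occupied cell's neighbors to the right and below (and the two forward diagonals) so each pair is counted once.
Row 0: 1(0,2)–1(0,3)= 1(0,2)–2(1,2)≠ 1(0,2)–2(1,1)≠ 1(0,3)–1(0,4)= 1(0,3)–2(1,4)≠ 1(0,3)–2(1,2)≠ 1(0,4)–2(1,4)≠  → 5/7 unlike.
Row 1: 2(1,0)–2(1,1)= 2(1,0)–1(2,0)≠ 2(1,0)–1(2,1)≠ 2(1,1)–2(1,2)= 2(1,1)–1(2,1)≠ 2(1,1)–2(2,2)= 2(1,1)–1(2,0)≠ 2(1,2)–2(2,2)= 2(1,2)–1(2,1)≠ 2(1,4)–2(2,4)=  → 5/10 unlike.
Row 2: 1(2,0)–1(2,1)= 1(2,0)–1(3,1)= 1(2,1)–2(2,2)≠ 1(2,1)–1(3,1)= 1(2,1)–2(3,2)≠ 2(2,2)–2(3,2)= 2(2,2)–2(3,3)= 2(2,2)–1(3,1)≠ 2(2,4)–2(3,4)= 2(2,4)–2(3,3)=  → 3/10 unlike.
Row 3: 1(3,1)–2(3,2)≠ 1(3,1)–2(4,2)≠ 1(3,1)–2(4,0)≠ 2(3,2)–2(3,3)= 2(3,2)–2(4,2)= 2(3,3)–2(3,4)= 2(3,3)–2(4,4)= 2(3,3)–2(4,2)= 2(3,4)–2(4,4)=  → 3/9 unlike.
Row 4: 2(4,0)–1(5,0)≠ 2(4,0)–2(5,1)= 2(4,2)–1(5,2)≠ 2(4,2)–1(5,3)≠ 2(4,2)–2(5,1)= 2(4,4)–2(5,4)= 2(4,4)–1(5,3)≠  → 4/7 unlike.
Row 5: 1(5,0)–2(5,1)≠ 2(5,1)–1(5,2)≠ 1(5,2)–1(5,3)= 1(5,3)–2(5,4)≠  → 3/4 unlike.
Total adjacent occupied pairs: 47; unlike-type pairs: 23.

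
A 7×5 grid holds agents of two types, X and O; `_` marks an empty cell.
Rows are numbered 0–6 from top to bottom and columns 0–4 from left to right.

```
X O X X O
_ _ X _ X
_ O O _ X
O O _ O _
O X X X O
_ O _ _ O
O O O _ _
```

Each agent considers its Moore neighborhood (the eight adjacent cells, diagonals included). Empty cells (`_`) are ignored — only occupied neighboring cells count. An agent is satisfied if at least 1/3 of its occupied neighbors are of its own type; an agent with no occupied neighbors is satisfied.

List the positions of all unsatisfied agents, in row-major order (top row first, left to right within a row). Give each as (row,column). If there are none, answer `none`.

(0,0)X 0/1 ✗
(0,1)O 0/3 ✗
(0,2)X 2/3 ✓
(0,3)X 3/4 ✓
(0,4)O 0/2 ✗
(1,2)X 2/5 ✓
(1,4)X 2/3 ✓
(2,1)O 3/4 ✓
(2,2)O 3/4 ✓
(2,4)X 1/2 ✓
(3,0)O 3/4 ✓
(3,1)O 4/6 ✓
(3,3)O 2/5 ✓
(4,0)O 3/4 ✓
(4,1)X 1/5 ✗
(4,2)X 2/5 ✓
(4,3)X 1/4 ✗
(4,4)O 2/3 ✓
(5,1)O 4/6 ✓
(5,4)O 1/2 ✓
(6,0)O 2/2 ✓
(6,1)O 3/3 ✓
(6,2)O 2/2 ✓

(0,0), (0,1), (0,4), (4,1), (4,3)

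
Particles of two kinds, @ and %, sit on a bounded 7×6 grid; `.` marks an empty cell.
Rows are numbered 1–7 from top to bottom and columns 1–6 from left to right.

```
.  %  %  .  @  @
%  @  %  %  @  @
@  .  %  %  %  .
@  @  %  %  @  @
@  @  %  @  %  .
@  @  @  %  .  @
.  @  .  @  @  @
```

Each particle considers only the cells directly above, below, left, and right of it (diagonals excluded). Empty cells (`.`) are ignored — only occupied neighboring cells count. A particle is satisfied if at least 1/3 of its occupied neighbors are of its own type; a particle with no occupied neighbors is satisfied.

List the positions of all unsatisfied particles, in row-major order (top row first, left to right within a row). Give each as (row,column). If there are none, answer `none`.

(2,1), (2,2), (4,5), (5,3), (5,4), (5,5), (6,4)

(1,2)% 1/2 ✓
(1,3)% 2/2 ✓
(1,5)@ 2/2 ✓
(1,6)@ 2/2 ✓
(2,1)% 0/2 ✗
(2,2)@ 0/3 ✗
(2,3)% 3/4 ✓
(2,4)% 2/3 ✓
(2,5)@ 2/4 ✓
(2,6)@ 2/2 ✓
(3,1)@ 1/2 ✓
(3,3)% 3/3 ✓
(3,4)% 4/4 ✓
(3,5)% 1/3 ✓
(4,1)@ 3/3 ✓
(4,2)@ 2/3 ✓
(4,3)% 3/4 ✓
(4,4)% 2/4 ✓
(4,5)@ 1/4 ✗
(4,6)@ 1/1 ✓
(5,1)@ 3/3 ✓
(5,2)@ 3/4 ✓
(5,3)% 1/4 ✗
(5,4)@ 0/4 ✗
(5,5)% 0/2 ✗
(6,1)@ 2/2 ✓
(6,2)@ 4/4 ✓
(6,3)@ 1/3 ✓
(6,4)% 0/3 ✗
(6,6)@ 1/1 ✓
(7,2)@ 1/1 ✓
(7,4)@ 1/2 ✓
(7,5)@ 2/2 ✓
(7,6)@ 2/2 ✓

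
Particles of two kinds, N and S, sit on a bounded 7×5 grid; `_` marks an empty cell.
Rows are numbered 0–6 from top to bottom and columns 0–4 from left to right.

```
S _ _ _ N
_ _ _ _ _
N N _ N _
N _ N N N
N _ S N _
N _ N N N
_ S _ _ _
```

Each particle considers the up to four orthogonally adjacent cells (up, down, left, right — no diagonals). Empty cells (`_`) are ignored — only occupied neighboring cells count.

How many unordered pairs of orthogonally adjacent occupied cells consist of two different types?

3

Scan each occupied cell's neighbors to the right and below so each pair is counted once.
Row 2: N(2,0)–N(2,1)= N(2,0)–N(3,0)= N(2,3)–N(3,3)=  → 0/3 unlike.
Row 3: N(3,0)–N(4,0)= N(3,2)–N(3,3)= N(3,2)–S(4,2)≠ N(3,3)–N(3,4)= N(3,3)–N(4,3)=  → 1/5 unlike.
Row 4: N(4,0)–N(5,0)= S(4,2)–N(4,3)≠ S(4,2)–N(5,2)≠ N(4,3)–N(5,3)=  → 2/4 unlike.
Row 5: N(5,2)–N(5,3)= N(5,3)–N(5,4)=  → 0/2 unlike.
Total adjacent occupied pairs: 14; unlike-type pairs: 3.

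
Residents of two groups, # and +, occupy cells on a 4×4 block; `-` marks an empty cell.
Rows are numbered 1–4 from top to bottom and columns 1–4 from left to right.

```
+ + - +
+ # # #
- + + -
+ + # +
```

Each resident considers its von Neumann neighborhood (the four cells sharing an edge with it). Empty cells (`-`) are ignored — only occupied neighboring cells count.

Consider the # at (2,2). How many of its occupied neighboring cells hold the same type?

1

Occupied neighbors of (2,2): (1,2)=+, (3,2)=+, (2,1)=+, (2,3)=#.
Same type (#): 1 of 4.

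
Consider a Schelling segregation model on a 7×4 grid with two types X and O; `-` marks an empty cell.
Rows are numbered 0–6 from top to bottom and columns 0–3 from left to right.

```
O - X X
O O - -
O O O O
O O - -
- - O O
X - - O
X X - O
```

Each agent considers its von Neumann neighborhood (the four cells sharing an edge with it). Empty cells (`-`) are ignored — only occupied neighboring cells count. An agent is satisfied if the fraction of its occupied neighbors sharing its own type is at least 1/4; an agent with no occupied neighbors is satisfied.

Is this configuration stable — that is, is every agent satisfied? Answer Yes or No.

Row 0: (0,0)O 1/1 satisfied · (0,2)X 1/1 satisfied · (0,3)X 1/1 satisfied
Row 1: (1,0)O 3/3 satisfied · (1,1)O 2/2 satisfied
Row 2: (2,0)O 3/3 satisfied · (2,1)O 4/4 satisfied · (2,2)O 2/2 satisfied · (2,3)O 1/1 satisfied
Row 3: (3,0)O 2/2 satisfied · (3,1)O 2/2 satisfied
Row 4: (4,2)O 1/1 satisfied · (4,3)O 2/2 satisfied
Row 5: (5,0)X 1/1 satisfied · (5,3)O 2/2 satisfied
Row 6: (6,0)X 2/2 satisfied · (6,1)X 1/1 satisfied · (6,3)O 1/1 satisfied
All meet the threshold, so the configuration is stable.

Yes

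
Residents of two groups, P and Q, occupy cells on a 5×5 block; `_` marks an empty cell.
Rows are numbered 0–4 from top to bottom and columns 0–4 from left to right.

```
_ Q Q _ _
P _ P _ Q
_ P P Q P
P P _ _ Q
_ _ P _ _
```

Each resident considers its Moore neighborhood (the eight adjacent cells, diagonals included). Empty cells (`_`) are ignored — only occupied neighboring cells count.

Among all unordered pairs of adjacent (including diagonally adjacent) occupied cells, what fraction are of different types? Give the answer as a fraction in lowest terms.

2/5

Scan each occupied cell's neighbors to the right and below (and the two forward diagonals) so each pair is counted once.
From row 0: 3 unlike of 4 pairs (running 3/4).
From row 1: 2 unlike of 6 pairs (running 5/10).
From row 2: 3 unlike of 8 pairs (running 8/18).
From row 3: 0 unlike of 2 pairs (running 8/20).
Total adjacent occupied pairs: 20; unlike-type pairs: 8.
8/20 reduces to 2/5.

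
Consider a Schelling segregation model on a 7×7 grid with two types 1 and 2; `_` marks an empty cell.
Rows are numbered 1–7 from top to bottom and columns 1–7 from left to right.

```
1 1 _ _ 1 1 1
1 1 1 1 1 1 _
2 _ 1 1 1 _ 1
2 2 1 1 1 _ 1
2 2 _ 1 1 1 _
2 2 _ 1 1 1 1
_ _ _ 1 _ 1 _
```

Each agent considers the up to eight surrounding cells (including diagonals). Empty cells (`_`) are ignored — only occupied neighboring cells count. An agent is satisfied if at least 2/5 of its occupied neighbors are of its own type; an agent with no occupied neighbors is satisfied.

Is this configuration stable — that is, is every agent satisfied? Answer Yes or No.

(1,1)1 3/3 ok
(1,2)1 4/4 ok
(1,5)1 4/4 ok
(1,6)1 4/4 ok
(1,7)1 2/2 ok
(2,1)1 3/4 ok
(2,2)1 5/6 ok
(2,3)1 5/5 ok
(2,4)1 6/6 ok
(2,5)1 6/6 ok
(2,6)1 6/6 ok
(3,1)2 2/4 ok
(3,3)1 6/7 ok
(3,4)1 8/8 ok
(3,5)1 6/6 ok
(3,7)1 2/2 ok
(4,1)2 4/4 ok
(4,2)2 4/6 ok
(4,3)1 4/6 ok
(4,4)1 7/7 ok
(4,5)1 6/6 ok
(4,7)1 2/2 ok
(5,1)2 5/5 ok
(5,2)2 5/6 ok
(5,4)1 6/6 ok
(5,5)1 7/7 ok
(5,6)1 6/6 ok
(6,1)2 3/3 ok
(6,2)2 3/3 ok
(6,4)1 4/4 ok
(6,5)1 7/7 ok
(6,6)1 5/5 ok
(6,7)1 3/3 ok
(7,4)1 2/2 ok
(7,6)1 3/3 ok
All meet the threshold, so the configuration is stable.

Yes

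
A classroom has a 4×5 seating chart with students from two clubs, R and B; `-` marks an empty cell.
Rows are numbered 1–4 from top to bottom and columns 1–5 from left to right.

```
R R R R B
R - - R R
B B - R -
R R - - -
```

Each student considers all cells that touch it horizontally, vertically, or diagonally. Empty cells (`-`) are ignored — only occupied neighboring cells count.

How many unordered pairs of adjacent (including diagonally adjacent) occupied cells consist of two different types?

Scan each occupied cell's neighbors to the right and below (and the two forward diagonals) so each pair is counted once.
Row 1: R(1,1)–R(1,2)= R(1,1)–R(2,1)= R(1,2)–R(1,3)= R(1,2)–R(2,1)= R(1,3)–R(1,4)= R(1,3)–R(2,4)= R(1,4)–B(1,5)≠ R(1,4)–R(2,4)= R(1,4)–R(2,5)= B(1,5)–R(2,5)≠ B(1,5)–R(2,4)≠  → 3/11 unlike.
Row 2: R(2,1)–B(3,1)≠ R(2,1)–B(3,2)≠ R(2,4)–R(2,5)= R(2,4)–R(3,4)= R(2,5)–R(3,4)=  → 2/5 unlike.
Row 3: B(3,1)–B(3,2)= B(3,1)–R(4,1)≠ B(3,1)–R(4,2)≠ B(3,2)–R(4,2)≠ B(3,2)–R(4,1)≠  → 4/5 unlike.
Row 4: R(4,1)–R(4,2)=  → 0/1 unlike.
Total adjacent occupied pairs: 22; unlike-type pairs: 9.

9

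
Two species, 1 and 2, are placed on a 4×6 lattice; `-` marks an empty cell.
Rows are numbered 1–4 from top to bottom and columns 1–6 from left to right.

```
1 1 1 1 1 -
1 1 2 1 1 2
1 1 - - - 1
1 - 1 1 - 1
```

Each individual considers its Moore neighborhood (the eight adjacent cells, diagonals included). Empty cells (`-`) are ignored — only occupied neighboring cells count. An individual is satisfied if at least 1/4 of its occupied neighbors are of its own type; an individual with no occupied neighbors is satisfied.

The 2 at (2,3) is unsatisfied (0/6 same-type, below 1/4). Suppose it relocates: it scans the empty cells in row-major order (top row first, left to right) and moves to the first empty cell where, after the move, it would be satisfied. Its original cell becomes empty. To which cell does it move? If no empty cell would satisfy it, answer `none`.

(1,6)

Vacating (2,3). Empty cells in order:
  (1,6): 1/3 same-type → satisfied — stop here.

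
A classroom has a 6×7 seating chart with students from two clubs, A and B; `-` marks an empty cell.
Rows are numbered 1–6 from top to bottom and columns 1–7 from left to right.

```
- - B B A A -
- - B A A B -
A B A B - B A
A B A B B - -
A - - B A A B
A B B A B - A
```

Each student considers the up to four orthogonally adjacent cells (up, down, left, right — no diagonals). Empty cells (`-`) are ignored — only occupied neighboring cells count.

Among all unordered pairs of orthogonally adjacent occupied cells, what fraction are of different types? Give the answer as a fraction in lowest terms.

23/39

Scan each occupied cell's neighbors to the right and below so each pair is counted once.
Row 1: B(1,3)–B(1,4)= B(1,3)–B(2,3)= B(1,4)–A(1,5)≠ B(1,4)–A(2,4)≠ A(1,5)–A(1,6)= A(1,5)–A(2,5)= A(1,6)–B(2,6)≠  → 3/7 unlike.
Row 2: B(2,3)–A(2,4)≠ B(2,3)–A(3,3)≠ A(2,4)–A(2,5)= A(2,4)–B(3,4)≠ A(2,5)–B(2,6)≠ B(2,6)–B(3,6)=  → 4/6 unlike.
Row 3: A(3,1)–B(3,2)≠ A(3,1)–A(4,1)= B(3,2)–A(3,3)≠ B(3,2)–B(4,2)= A(3,3)–B(3,4)≠ A(3,3)–A(4,3)= B(3,4)–B(4,4)= B(3,6)–A(3,7)≠  → 4/8 unlike.
Row 4: A(4,1)–B(4,2)≠ A(4,1)–A(5,1)= B(4,2)–A(4,3)≠ A(4,3)–B(4,4)≠ B(4,4)–B(4,5)= B(4,4)–B(5,4)= B(4,5)–A(5,5)≠  → 4/7 unlike.
Row 5: A(5,1)–A(6,1)= B(5,4)–A(5,5)≠ B(5,4)–A(6,4)≠ A(5,5)–A(5,6)= A(5,5)–B(6,5)≠ A(5,6)–B(5,7)≠ B(5,7)–A(6,7)≠  → 5/7 unlike.
Row 6: A(6,1)–B(6,2)≠ B(6,2)–B(6,3)= B(6,3)–A(6,4)≠ A(6,4)–B(6,5)≠  → 3/4 unlike.
Total adjacent occupied pairs: 39; unlike-type pairs: 23.
23/39 is already in lowest terms.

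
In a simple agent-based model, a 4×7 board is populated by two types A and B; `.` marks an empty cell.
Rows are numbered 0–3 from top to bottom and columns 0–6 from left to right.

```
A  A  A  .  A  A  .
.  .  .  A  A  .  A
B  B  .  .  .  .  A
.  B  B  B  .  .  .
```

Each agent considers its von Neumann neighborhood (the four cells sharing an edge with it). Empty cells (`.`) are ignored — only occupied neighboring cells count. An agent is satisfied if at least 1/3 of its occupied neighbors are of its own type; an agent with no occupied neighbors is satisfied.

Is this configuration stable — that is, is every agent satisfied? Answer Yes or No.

Row 0: (0,0)A 1/1 satisfied · (0,1)A 2/2 satisfied · (0,2)A 1/1 satisfied · (0,4)A 2/2 satisfied · (0,5)A 1/1 satisfied
Row 1: (1,3)A 1/1 satisfied · (1,4)A 2/2 satisfied · (1,6)A 1/1 satisfied
Row 2: (2,0)B 1/1 satisfied · (2,1)B 2/2 satisfied · (2,6)A 1/1 satisfied
Row 3: (3,1)B 2/2 satisfied · (3,2)B 2/2 satisfied · (3,3)B 1/1 satisfied
All meet the threshold, so the configuration is stable.

Yes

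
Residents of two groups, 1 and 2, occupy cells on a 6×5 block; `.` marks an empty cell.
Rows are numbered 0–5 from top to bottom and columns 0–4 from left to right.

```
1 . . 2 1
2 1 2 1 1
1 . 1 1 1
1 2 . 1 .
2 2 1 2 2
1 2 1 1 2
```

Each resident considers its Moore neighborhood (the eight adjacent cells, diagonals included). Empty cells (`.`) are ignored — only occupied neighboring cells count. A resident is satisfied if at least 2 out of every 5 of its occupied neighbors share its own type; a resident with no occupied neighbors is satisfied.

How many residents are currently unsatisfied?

7

(0,0)1 1/2 ok
(0,3)2 1/4 unhappy
(0,4)1 2/3 ok
(1,0)2 0/3 unhappy
(1,1)1 3/5 ok
(1,2)2 1/5 unhappy
(1,3)1 5/7 ok
(1,4)1 4/5 ok
(2,0)1 2/4 ok
(2,2)1 4/6 ok
(2,3)1 5/6 ok
(2,4)1 4/4 ok
(3,0)1 1/4 unhappy
(3,1)2 2/6 unhappy
(3,3)1 4/6 ok
(4,0)2 3/5 ok
(4,1)2 3/7 ok
(4,2)1 3/7 ok
(4,3)2 2/6 unhappy
(4,4)2 2/4 ok
(5,0)1 0/3 unhappy
(5,1)2 2/5 ok
(5,2)1 2/5 ok
(5,3)1 2/5 ok
(5,4)2 2/3 ok
Unsatisfied: (0,3), (1,0), (1,2), (3,0), (3,1), (4,3), (5,0) — 7 in total.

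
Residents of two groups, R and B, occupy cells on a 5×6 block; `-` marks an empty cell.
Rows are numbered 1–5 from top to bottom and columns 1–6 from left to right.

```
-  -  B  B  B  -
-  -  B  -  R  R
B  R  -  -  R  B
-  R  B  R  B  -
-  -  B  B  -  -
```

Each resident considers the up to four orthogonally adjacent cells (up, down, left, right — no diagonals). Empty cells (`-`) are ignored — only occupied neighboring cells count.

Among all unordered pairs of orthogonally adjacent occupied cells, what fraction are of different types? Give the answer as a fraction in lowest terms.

Scan each occupied cell's neighbors to the right and below so each pair is counted once.
From row 1: 1 unlike of 4 pairs (running 1/4).
From row 2: 1 unlike of 3 pairs (running 2/7).
From row 3: 3 unlike of 4 pairs (running 5/11).
From row 4: 4 unlike of 5 pairs (running 9/16).
From row 5: 0 unlike of 1 pairs (running 9/17).
Total adjacent occupied pairs: 17; unlike-type pairs: 9.
9/17 is already in lowest terms.

9/17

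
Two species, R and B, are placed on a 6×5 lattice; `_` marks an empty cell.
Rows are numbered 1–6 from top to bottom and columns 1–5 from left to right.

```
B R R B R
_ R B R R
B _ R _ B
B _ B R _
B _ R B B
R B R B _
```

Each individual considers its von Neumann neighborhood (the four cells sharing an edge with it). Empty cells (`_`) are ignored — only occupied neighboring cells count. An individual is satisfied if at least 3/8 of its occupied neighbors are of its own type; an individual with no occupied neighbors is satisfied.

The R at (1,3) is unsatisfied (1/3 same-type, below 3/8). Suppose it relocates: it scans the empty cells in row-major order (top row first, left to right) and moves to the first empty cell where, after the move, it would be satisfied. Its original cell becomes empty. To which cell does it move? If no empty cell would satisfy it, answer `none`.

(3,2)

Vacating (1,3). Empty cells in order:
  (2,1): 1/3 same-type → still unsatisfied.
  (3,2): 2/3 same-type → satisfied — stop here.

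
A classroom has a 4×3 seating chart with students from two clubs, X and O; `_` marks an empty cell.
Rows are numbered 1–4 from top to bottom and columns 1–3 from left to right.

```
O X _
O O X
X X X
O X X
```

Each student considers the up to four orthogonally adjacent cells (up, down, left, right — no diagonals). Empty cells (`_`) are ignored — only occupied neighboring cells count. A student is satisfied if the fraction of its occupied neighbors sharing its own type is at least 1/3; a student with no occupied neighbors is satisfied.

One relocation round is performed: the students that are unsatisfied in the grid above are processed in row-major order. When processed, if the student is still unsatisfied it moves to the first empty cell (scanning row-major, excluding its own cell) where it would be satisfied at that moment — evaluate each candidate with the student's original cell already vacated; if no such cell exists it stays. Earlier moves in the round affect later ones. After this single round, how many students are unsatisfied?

0

Initially unsatisfied (in order): (1,2), (2,2), (4,1).
  (1,2) → (1,3).
  (2,2): now satisfied by earlier moves; stays.
  (4,1) → (1,2).
Resulting grid:
O O X
O O X
X X X
_ X X
All satisfied now.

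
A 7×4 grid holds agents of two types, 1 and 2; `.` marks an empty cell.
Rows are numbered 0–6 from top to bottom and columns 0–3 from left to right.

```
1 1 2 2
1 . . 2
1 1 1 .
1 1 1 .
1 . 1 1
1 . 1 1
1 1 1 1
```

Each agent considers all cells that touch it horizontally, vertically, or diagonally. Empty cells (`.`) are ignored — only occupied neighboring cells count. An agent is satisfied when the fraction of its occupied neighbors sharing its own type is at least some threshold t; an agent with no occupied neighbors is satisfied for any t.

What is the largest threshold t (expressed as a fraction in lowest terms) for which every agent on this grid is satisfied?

2/3

Row 0: (0,0)1 2/2 · (0,1)1 2/3 · (0,2)2 2/3 · (0,3)2 2/2
Row 1: (1,0)1 4/4 · (1,3)2 2/3
Row 2: (2,0)1 4/4 · (2,1)1 6/6 · (2,2)1 3/4
Row 3: (3,0)1 4/4 · (3,1)1 7/7 · (3,2)1 5/5
Row 4: (4,0)1 3/3 · (4,2)1 5/5 · (4,3)1 4/4
Row 5: (5,0)1 3/3 · (5,2)1 6/6 · (5,3)1 5/5
Row 6: (6,0)1 2/2 · (6,1)1 4/4 · (6,2)1 4/4 · (6,3)1 3/3
The smallest same-type fraction is 2/3 at (0,1), which reduces to 2/3. Any threshold above that leaves this agent unsatisfied.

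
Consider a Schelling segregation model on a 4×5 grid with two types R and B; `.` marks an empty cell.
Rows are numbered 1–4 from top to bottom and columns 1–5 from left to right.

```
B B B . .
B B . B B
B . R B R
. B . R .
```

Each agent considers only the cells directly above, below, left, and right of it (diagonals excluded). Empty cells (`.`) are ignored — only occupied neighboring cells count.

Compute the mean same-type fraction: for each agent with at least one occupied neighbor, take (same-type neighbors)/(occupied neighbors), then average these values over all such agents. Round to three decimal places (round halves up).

0.646

(1,1)B 2/2
(1,2)B 3/3
(1,3)B 1/1
(2,1)B 3/3
(2,2)B 2/2
(2,4)B 2/2
(2,5)B 1/2
(3,1)B 1/1
(3,3)R 0/1
(3,4)B 1/4
(3,5)R 0/2
(4,2)B — no occupied neighbors
(4,4)R 0/1
Sum over 12 agents: 2/2 + 3/3 + 1/1 + 3/3 + 2/2 + 2/2 + 1/2 + 1/1 + 0/1 + 1/4 + 0/2 + 0/1 = 31/4; mean = 31/4 ÷ 12 = 31/48 = 0.645833… → 0.646.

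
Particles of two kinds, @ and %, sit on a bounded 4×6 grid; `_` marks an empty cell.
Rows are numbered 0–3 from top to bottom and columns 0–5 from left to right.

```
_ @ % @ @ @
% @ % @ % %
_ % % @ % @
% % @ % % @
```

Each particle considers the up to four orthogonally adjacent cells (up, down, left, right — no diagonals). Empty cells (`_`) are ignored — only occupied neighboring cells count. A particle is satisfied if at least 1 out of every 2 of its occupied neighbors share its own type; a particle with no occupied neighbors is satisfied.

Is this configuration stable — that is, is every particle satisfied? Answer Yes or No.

(0,1)@ 1/2 ok
(0,2)% 1/3 unhappy
(0,3)@ 2/3 ok
(0,4)@ 2/3 ok
(0,5)@ 1/2 ok
(1,0)% 0/1 unhappy
(1,1)@ 1/4 unhappy
(1,2)% 2/4 ok
(1,3)@ 2/4 ok
(1,4)% 2/4 ok
(1,5)% 1/3 unhappy
(2,1)% 2/3 ok
(2,2)% 2/4 ok
(2,3)@ 1/4 unhappy
(2,4)% 2/4 ok
(2,5)@ 1/3 unhappy
(3,0)% 1/1 ok
(3,1)% 2/3 ok
(3,2)@ 0/3 unhappy
(3,3)% 1/3 unhappy
(3,4)% 2/3 ok
(3,5)@ 1/2 ok
For instance (0,2) has only 1/3 same-type neighbors, below 1/2.

No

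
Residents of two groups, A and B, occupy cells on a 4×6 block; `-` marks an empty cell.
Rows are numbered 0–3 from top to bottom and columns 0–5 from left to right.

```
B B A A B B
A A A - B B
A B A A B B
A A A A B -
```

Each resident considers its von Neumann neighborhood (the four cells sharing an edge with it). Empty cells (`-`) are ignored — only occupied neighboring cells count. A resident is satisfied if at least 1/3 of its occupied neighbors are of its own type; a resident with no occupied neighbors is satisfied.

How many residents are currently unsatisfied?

1

(0,0)B 1/2 satisfied
(0,1)B 1/3 satisfied
(0,2)A 2/3 satisfied
(0,3)A 1/2 satisfied
(0,4)B 2/3 satisfied
(0,5)B 2/2 satisfied
(1,0)A 2/3 satisfied
(1,1)A 2/4 satisfied
(1,2)A 3/3 satisfied
(1,4)B 3/3 satisfied
(1,5)B 3/3 satisfied
(2,0)A 2/3 satisfied
(2,1)B 0/4 not
(2,2)A 3/4 satisfied
(2,3)A 2/3 satisfied
(2,4)B 3/4 satisfied
(2,5)B 2/2 satisfied
(3,0)A 2/2 satisfied
(3,1)A 2/3 satisfied
(3,2)A 3/3 satisfied
(3,3)A 2/3 satisfied
(3,4)B 1/2 satisfied
Unsatisfied: (2,1) — 1 in total.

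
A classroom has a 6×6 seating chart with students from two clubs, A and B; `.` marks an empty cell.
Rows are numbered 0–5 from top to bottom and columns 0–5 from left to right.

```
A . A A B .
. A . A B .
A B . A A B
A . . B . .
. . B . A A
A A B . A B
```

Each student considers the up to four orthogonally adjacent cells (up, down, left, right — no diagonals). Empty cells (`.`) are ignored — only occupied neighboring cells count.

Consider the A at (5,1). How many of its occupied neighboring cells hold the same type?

Occupied neighbors of (5,1): (5,0)=A, (5,2)=B.
Same type (A): 1 of 2.

1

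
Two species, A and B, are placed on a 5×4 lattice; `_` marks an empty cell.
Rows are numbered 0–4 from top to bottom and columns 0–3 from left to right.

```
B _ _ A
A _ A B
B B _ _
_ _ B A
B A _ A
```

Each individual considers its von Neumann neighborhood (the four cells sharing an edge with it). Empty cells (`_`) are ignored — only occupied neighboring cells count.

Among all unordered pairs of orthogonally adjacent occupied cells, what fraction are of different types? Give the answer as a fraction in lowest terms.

3/4

Scan each occupied cell's neighbors to the right and below so each pair is counted once.
From row 0: 2 unlike of 2 pairs (running 2/2).
From row 1: 2 unlike of 2 pairs (running 4/4).
From row 2: 0 unlike of 1 pairs (running 4/5).
From row 3: 1 unlike of 2 pairs (running 5/7).
From row 4: 1 unlike of 1 pairs (running 6/8).
Total adjacent occupied pairs: 8; unlike-type pairs: 6.
6/8 reduces to 3/4.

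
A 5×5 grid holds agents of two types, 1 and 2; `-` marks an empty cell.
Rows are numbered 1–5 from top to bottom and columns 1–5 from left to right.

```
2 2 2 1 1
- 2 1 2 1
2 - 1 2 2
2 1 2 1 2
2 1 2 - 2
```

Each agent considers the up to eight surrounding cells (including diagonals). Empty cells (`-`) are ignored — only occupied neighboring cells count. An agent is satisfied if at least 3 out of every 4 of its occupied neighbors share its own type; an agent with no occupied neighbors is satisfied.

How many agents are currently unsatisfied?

(1,1)2 2/2 ✓
(1,2)2 3/4 ✓
(1,3)2 3/5 ✗
(1,4)1 3/5 ✗
(1,5)1 2/3 ✗
(2,2)2 4/6 ✗
(2,3)1 2/7 ✗
(2,4)2 3/8 ✗
(2,5)1 2/5 ✗
(3,1)2 2/3 ✗
(3,3)1 3/7 ✗
(3,4)2 4/8 ✗
(3,5)2 3/5 ✗
(4,1)2 2/4 ✗
(4,2)1 2/7 ✗
(4,3)2 2/6 ✗
(4,4)1 1/7 ✗
(4,5)2 3/4 ✓
(5,1)2 1/3 ✗
(5,2)1 1/5 ✗
(5,3)2 1/4 ✗
(5,5)2 1/2 ✗
Unsatisfied: (1,3), (1,4), (1,5), (2,2), (2,3), (2,4), (2,5), (3,1), (3,3), (3,4), (3,5), (4,1), (4,2), (4,3), (4,4), (5,1), (5,2), (5,3), (5,5) — 19 in total.

19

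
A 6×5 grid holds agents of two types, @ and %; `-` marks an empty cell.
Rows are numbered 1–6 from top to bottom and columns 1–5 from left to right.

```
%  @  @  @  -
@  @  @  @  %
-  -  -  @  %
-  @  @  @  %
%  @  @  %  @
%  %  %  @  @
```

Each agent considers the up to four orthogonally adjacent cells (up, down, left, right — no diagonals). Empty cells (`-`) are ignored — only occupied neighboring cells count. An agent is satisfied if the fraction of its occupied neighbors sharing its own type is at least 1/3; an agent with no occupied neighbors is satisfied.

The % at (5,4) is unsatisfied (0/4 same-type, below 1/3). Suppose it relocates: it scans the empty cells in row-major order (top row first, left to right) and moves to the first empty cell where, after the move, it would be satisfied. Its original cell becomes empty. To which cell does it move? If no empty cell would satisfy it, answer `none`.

Vacating (5,4). Empty cells in order:
  (1,5): 1/2 same-type → satisfied — stop here.

(1,5)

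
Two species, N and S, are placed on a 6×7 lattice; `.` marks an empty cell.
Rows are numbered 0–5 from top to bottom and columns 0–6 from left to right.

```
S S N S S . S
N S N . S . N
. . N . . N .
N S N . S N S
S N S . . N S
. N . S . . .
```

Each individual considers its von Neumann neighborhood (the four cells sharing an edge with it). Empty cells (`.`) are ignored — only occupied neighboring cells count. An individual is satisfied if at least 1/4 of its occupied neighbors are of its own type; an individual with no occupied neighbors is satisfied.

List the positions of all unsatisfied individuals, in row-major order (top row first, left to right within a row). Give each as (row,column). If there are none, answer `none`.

Row 0: (0,0)S 1/2 satisfied · (0,1)S 2/3 satisfied · (0,2)N 1/3 satisfied · (0,3)S 1/2 satisfied · (0,4)S 2/2 satisfied · (0,6)S 0/1 not
Row 1: (1,0)N 0/2 not · (1,1)S 1/3 satisfied · (1,2)N 2/3 satisfied · (1,4)S 1/1 satisfied · (1,6)N 0/1 not
Row 2: (2,2)N 2/2 satisfied · (2,5)N 1/1 satisfied
Row 3: (3,0)N 0/2 not · (3,1)S 0/3 not · (3,2)N 1/3 satisfied · (3,4)S 0/1 not · (3,5)N 2/4 satisfied · (3,6)S 1/2 satisfied
Row 4: (4,0)S 0/2 not · (4,1)N 1/4 satisfied · (4,2)S 0/2 not · (4,5)N 1/2 satisfied · (4,6)S 1/2 satisfied
Row 5: (5,1)N 1/1 satisfied · (5,3)S 0/0 satisfied

(0,6), (1,0), (1,6), (3,0), (3,1), (3,4), (4,0), (4,2)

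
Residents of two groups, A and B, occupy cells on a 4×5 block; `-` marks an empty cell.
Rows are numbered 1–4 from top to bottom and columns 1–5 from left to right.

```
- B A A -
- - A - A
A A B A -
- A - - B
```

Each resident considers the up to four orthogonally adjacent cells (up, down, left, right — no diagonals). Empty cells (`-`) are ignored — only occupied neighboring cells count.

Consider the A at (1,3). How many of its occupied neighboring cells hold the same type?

2

Occupied neighbors of (1,3): (2,3)=A, (1,2)=B, (1,4)=A.
Same type (A): 2 of 3.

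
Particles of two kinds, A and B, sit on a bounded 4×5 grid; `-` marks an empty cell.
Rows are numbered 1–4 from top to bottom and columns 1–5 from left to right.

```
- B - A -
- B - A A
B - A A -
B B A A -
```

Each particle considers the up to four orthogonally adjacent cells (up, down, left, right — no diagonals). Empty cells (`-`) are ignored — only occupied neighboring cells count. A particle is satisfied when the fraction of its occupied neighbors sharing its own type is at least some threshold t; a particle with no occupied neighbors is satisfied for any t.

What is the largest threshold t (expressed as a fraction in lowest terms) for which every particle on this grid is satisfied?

Row 1: (1,2)B 1/1 · (1,4)A 1/1
Row 2: (2,2)B 1/1 · (2,4)A 3/3 · (2,5)A 1/1
Row 3: (3,1)B 1/1 · (3,3)A 2/2 · (3,4)A 3/3
Row 4: (4,1)B 2/2 · (4,2)B 1/2 · (4,3)A 2/3 · (4,4)A 2/2
The smallest same-type fraction is 1/2 at (4,2), which reduces to 1/2. Any threshold above that leaves this particle unsatisfied.

1/2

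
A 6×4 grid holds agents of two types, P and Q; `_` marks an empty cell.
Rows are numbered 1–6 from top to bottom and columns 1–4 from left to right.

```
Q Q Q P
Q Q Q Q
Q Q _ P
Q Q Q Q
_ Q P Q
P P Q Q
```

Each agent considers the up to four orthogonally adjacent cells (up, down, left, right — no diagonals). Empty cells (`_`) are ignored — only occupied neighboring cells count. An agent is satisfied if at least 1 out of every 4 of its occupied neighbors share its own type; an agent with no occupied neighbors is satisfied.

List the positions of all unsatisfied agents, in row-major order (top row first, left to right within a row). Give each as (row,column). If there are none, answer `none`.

(1,1)Q 2/2 ok
(1,2)Q 3/3 ok
(1,3)Q 2/3 ok
(1,4)P 0/2 unhappy
(2,1)Q 3/3 ok
(2,2)Q 4/4 ok
(2,3)Q 3/3 ok
(2,4)Q 1/3 ok
(3,1)Q 3/3 ok
(3,2)Q 3/3 ok
(3,4)P 0/2 unhappy
(4,1)Q 2/2 ok
(4,2)Q 4/4 ok
(4,3)Q 2/3 ok
(4,4)Q 2/3 ok
(5,2)Q 1/3 ok
(5,3)P 0/4 unhappy
(5,4)Q 2/3 ok
(6,1)P 1/1 ok
(6,2)P 1/3 ok
(6,3)Q 1/3 ok
(6,4)Q 2/2 ok

(1,4), (3,4), (5,3)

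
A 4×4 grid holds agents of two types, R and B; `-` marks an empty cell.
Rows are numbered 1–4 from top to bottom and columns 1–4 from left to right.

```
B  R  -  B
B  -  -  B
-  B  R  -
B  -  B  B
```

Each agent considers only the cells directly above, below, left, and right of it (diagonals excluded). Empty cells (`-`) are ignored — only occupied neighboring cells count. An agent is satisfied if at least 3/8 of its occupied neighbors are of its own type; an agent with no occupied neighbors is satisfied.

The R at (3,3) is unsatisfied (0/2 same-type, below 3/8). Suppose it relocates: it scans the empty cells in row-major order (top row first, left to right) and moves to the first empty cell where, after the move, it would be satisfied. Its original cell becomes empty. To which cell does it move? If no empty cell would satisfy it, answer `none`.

(1,3)

Vacating (3,3). Empty cells in order:
  (1,3): 1/2 same-type → satisfied — stop here.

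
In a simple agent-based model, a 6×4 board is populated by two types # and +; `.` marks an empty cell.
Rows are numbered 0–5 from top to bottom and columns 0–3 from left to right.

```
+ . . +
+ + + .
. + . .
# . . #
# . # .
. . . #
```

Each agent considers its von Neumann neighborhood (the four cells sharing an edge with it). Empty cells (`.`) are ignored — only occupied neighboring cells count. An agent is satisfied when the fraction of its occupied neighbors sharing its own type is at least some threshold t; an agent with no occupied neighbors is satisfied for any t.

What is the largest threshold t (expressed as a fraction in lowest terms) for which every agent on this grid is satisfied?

Row 0: (0,0)+ 1/1 · (0,3)+ — no occupied neighbors
Row 1: (1,0)+ 2/2 · (1,1)+ 3/3 · (1,2)+ 1/1
Row 2: (2,1)+ 1/1
Row 3: (3,0)# 1/1 · (3,3)# — no occupied neighbors
Row 4: (4,0)# 1/1 · (4,2)# — no occupied neighbors
Row 5: (5,3)# — no occupied neighbors
The smallest same-type fraction is 1/1 at (0,0), which reduces to 1/1. Any threshold above that leaves this agent unsatisfied.

1/1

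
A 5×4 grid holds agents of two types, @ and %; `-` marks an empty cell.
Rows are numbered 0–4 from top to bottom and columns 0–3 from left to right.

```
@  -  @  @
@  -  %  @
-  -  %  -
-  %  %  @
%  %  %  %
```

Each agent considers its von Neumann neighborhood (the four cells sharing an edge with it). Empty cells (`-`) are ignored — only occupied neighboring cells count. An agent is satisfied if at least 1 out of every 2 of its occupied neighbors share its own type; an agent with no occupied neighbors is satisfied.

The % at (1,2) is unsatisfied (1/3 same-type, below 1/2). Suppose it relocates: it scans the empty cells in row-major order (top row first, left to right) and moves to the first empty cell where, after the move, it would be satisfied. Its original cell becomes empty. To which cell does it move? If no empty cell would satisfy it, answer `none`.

Vacating (1,2). Empty cells in order:
  (0,1): 0/2 same-type → still unsatisfied.
  (1,1): 0/1 same-type → still unsatisfied.
  (2,0): 0/1 same-type → still unsatisfied.
  (2,1): 2/2 same-type → satisfied — stop here.

(2,1)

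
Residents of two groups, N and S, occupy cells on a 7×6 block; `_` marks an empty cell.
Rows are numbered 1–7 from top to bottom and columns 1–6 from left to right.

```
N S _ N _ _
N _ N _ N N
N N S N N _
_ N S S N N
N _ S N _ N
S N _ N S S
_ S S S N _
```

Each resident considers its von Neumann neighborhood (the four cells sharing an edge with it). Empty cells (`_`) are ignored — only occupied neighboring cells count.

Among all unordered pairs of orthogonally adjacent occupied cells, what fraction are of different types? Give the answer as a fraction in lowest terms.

1/2

Scan each occupied cell's neighbors to the right and below so each pair is counted once.
Row 1: N(1,1)–S(1,2)≠ N(1,1)–N(2,1)=  → 1/2 unlike.
Row 2: N(2,1)–N(3,1)= N(2,3)–S(3,3)≠ N(2,5)–N(2,6)= N(2,5)–N(3,5)=  → 1/4 unlike.
Row 3: N(3,1)–N(3,2)= N(3,2)–S(3,3)≠ N(3,2)–N(4,2)= S(3,3)–N(3,4)≠ S(3,3)–S(4,3)= N(3,4)–N(3,5)= N(3,4)–S(4,4)≠ N(3,5)–N(4,5)=  → 3/8 unlike.
Row 4: N(4,2)–S(4,3)≠ S(4,3)–S(4,4)= S(4,3)–S(5,3)= S(4,4)–N(4,5)≠ S(4,4)–N(5,4)≠ N(4,5)–N(4,6)= N(4,6)–N(5,6)=  → 3/7 unlike.
Row 5: N(5,1)–S(6,1)≠ S(5,3)–N(5,4)≠ N(5,4)–N(6,4)= N(5,6)–S(6,6)≠  → 3/4 unlike.
Row 6: S(6,1)–N(6,2)≠ N(6,2)–S(7,2)≠ N(6,4)–S(6,5)≠ N(6,4)–S(7,4)≠ S(6,5)–S(6,6)= S(6,5)–N(7,5)≠  → 5/6 unlike.
Row 7: S(7,2)–S(7,3)= S(7,3)–S(7,4)= S(7,4)–N(7,5)≠  → 1/3 unlike.
Total adjacent occupied pairs: 34; unlike-type pairs: 17.
17/34 reduces to 1/2.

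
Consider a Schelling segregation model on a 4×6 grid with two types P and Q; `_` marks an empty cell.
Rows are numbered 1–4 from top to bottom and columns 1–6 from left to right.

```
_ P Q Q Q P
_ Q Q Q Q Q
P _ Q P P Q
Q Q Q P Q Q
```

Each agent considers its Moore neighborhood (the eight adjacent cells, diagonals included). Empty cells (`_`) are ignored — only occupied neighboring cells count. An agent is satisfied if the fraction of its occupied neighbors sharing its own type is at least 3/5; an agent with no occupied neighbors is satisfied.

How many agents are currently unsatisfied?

9

Row 1: (1,2)P 0/3 unhappy · (1,3)Q 4/5 ok · (1,4)Q 5/5 ok · (1,5)Q 4/5 ok · (1,6)P 0/3 unhappy
Row 2: (2,2)Q 3/5 ok · (2,3)Q 5/7 ok · (2,4)Q 6/8 ok · (2,5)Q 5/8 ok · (2,6)Q 3/5 ok
Row 3: (3,1)P 0/3 unhappy · (3,3)Q 5/7 ok · (3,4)P 2/8 unhappy · (3,5)P 2/8 unhappy · (3,6)Q 4/5 ok
Row 4: (4,1)Q 1/2 unhappy · (4,2)Q 3/4 ok · (4,3)Q 2/4 unhappy · (4,4)P 2/5 unhappy · (4,5)Q 2/5 unhappy · (4,6)Q 2/3 ok
Unsatisfied: (1,2), (1,6), (3,1), (3,4), (3,5), (4,1), (4,3), (4,4), (4,5) — 9 in total.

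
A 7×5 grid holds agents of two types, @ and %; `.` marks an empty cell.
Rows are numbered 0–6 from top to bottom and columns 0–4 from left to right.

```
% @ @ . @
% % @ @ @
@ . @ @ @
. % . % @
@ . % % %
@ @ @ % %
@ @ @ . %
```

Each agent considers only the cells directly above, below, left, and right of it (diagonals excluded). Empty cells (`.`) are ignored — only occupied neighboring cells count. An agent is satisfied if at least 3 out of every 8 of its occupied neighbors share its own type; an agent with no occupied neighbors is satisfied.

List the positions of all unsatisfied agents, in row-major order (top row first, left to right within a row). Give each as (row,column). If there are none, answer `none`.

(0,1), (1,1), (2,0), (3,3), (3,4)

Row 0: (0,0)% 1/2 ok · (0,1)@ 1/3 unhappy · (0,2)@ 2/2 ok · (0,4)@ 1/1 ok
Row 1: (1,0)% 2/3 ok · (1,1)% 1/3 unhappy · (1,2)@ 3/4 ok · (1,3)@ 3/3 ok · (1,4)@ 3/3 ok
Row 2: (2,0)@ 0/1 unhappy · (2,2)@ 2/2 ok · (2,3)@ 3/4 ok · (2,4)@ 3/3 ok
Row 3: (3,1)% 0/0 ok · (3,3)% 1/3 unhappy · (3,4)@ 1/3 unhappy
Row 4: (4,0)@ 1/1 ok · (4,2)% 1/2 ok · (4,3)% 4/4 ok · (4,4)% 2/3 ok
Row 5: (5,0)@ 3/3 ok · (5,1)@ 3/3 ok · (5,2)@ 2/4 ok · (5,3)% 2/3 ok · (5,4)% 3/3 ok
Row 6: (6,0)@ 2/2 ok · (6,1)@ 3/3 ok · (6,2)@ 2/2 ok · (6,4)% 1/1 ok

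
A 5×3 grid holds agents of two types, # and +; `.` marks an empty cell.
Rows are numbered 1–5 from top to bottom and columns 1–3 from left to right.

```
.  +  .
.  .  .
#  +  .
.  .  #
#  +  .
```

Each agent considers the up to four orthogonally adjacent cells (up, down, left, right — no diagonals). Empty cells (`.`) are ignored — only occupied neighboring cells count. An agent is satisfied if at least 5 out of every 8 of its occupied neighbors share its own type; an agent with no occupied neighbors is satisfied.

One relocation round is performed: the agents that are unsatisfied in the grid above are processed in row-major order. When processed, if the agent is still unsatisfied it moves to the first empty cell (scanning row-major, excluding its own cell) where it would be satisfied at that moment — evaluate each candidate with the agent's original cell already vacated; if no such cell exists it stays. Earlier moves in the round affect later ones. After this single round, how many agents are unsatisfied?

0

Initially unsatisfied (in order): (3,1), (3,2), (5,1), (5,2).
  (3,1) → (2,1).
  (3,2): now satisfied by earlier moves; stays.
  (5,1) → (2,3).
  (5,2): now satisfied by earlier moves; stays.
Resulting grid:
. + .
# . #
. + .
. . #
. + .
All satisfied now.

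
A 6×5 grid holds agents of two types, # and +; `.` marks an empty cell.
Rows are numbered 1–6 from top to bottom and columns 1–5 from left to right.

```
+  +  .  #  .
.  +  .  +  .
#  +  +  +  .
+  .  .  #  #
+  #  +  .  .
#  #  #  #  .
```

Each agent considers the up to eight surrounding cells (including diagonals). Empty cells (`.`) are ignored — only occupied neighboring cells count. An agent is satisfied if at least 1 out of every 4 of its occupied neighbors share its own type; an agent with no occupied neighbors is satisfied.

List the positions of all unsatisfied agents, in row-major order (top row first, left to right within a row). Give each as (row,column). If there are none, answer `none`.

Row 1: (1,1)+ 2/2 satisfied · (1,2)+ 2/2 satisfied · (1,4)# 0/1 not
Row 2: (2,2)+ 4/5 satisfied · (2,4)+ 2/3 satisfied
Row 3: (3,1)# 0/3 not · (3,2)+ 3/4 satisfied · (3,3)+ 4/5 satisfied · (3,4)+ 2/4 satisfied
Row 4: (4,1)+ 2/4 satisfied · (4,4)# 1/4 satisfied · (4,5)# 1/2 satisfied
Row 5: (5,1)+ 1/4 satisfied · (5,2)# 3/6 satisfied · (5,3)+ 0/5 not
Row 6: (6,1)# 2/3 satisfied · (6,2)# 3/5 satisfied · (6,3)# 3/4 satisfied · (6,4)# 1/2 satisfied

(1,4), (3,1), (5,3)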